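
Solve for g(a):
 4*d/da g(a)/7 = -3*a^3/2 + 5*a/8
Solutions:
 g(a) = C1 - 21*a^4/32 + 35*a^2/64


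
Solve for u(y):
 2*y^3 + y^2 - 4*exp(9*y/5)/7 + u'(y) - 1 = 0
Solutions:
 u(y) = C1 - y^4/2 - y^3/3 + y + 20*exp(9*y/5)/63


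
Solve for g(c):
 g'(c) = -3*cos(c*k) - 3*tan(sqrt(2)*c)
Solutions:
 g(c) = C1 - 3*Piecewise((sin(c*k)/k, Ne(k, 0)), (c, True)) + 3*sqrt(2)*log(cos(sqrt(2)*c))/2


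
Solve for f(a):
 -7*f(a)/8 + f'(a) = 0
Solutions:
 f(a) = C1*exp(7*a/8)


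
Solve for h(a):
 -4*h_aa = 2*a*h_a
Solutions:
 h(a) = C1 + C2*erf(a/2)


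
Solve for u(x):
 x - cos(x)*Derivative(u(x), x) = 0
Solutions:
 u(x) = C1 + Integral(x/cos(x), x)


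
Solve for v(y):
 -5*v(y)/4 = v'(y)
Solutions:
 v(y) = C1*exp(-5*y/4)


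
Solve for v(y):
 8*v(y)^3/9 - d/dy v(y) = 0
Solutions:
 v(y) = -3*sqrt(2)*sqrt(-1/(C1 + 8*y))/2
 v(y) = 3*sqrt(2)*sqrt(-1/(C1 + 8*y))/2


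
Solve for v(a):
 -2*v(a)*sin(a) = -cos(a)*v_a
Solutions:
 v(a) = C1/cos(a)^2


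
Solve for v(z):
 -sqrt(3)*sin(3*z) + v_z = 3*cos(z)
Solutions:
 v(z) = C1 + 3*sin(z) - sqrt(3)*cos(3*z)/3


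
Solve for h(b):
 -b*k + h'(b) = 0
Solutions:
 h(b) = C1 + b^2*k/2


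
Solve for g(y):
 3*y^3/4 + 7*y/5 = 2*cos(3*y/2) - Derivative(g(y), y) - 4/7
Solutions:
 g(y) = C1 - 3*y^4/16 - 7*y^2/10 - 4*y/7 + 4*sin(3*y/2)/3


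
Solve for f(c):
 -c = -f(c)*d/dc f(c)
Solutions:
 f(c) = -sqrt(C1 + c^2)
 f(c) = sqrt(C1 + c^2)


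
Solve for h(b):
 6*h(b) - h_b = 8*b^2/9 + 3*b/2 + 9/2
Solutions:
 h(b) = C1*exp(6*b) + 4*b^2/27 + 97*b/324 + 1555/1944


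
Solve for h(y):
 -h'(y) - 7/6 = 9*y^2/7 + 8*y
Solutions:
 h(y) = C1 - 3*y^3/7 - 4*y^2 - 7*y/6


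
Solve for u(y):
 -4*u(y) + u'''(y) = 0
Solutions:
 u(y) = C3*exp(2^(2/3)*y) + (C1*sin(2^(2/3)*sqrt(3)*y/2) + C2*cos(2^(2/3)*sqrt(3)*y/2))*exp(-2^(2/3)*y/2)


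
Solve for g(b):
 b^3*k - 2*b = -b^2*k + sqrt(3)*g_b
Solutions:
 g(b) = C1 + sqrt(3)*b^4*k/12 + sqrt(3)*b^3*k/9 - sqrt(3)*b^2/3


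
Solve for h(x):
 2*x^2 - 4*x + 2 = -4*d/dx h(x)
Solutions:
 h(x) = C1 - x^3/6 + x^2/2 - x/2


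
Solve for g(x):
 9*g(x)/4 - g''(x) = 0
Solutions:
 g(x) = C1*exp(-3*x/2) + C2*exp(3*x/2)


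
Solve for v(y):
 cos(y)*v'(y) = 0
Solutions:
 v(y) = C1


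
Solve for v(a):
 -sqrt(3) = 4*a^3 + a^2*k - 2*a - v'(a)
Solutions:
 v(a) = C1 + a^4 + a^3*k/3 - a^2 + sqrt(3)*a


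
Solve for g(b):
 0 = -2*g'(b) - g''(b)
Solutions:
 g(b) = C1 + C2*exp(-2*b)


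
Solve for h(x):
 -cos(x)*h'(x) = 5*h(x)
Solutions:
 h(x) = C1*sqrt(sin(x) - 1)*(sin(x)^2 - 2*sin(x) + 1)/(sqrt(sin(x) + 1)*(sin(x)^2 + 2*sin(x) + 1))


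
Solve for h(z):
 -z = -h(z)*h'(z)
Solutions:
 h(z) = -sqrt(C1 + z^2)
 h(z) = sqrt(C1 + z^2)


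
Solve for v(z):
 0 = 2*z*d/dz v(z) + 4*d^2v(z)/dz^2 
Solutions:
 v(z) = C1 + C2*erf(z/2)


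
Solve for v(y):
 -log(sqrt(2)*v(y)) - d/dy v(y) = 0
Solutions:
 2*Integral(1/(2*log(_y) + log(2)), (_y, v(y))) = C1 - y


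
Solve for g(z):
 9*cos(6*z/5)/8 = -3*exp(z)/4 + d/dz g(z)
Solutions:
 g(z) = C1 + 3*exp(z)/4 + 15*sin(6*z/5)/16


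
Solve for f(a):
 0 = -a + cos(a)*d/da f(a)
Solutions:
 f(a) = C1 + Integral(a/cos(a), a)


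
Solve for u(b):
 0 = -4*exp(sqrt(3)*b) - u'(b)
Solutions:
 u(b) = C1 - 4*sqrt(3)*exp(sqrt(3)*b)/3


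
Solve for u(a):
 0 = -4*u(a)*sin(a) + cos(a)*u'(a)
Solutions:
 u(a) = C1/cos(a)^4


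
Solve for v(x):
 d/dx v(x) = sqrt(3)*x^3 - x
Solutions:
 v(x) = C1 + sqrt(3)*x^4/4 - x^2/2


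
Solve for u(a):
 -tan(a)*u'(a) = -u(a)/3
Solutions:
 u(a) = C1*sin(a)^(1/3)


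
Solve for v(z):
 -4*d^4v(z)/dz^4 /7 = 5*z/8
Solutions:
 v(z) = C1 + C2*z + C3*z^2 + C4*z^3 - 7*z^5/768


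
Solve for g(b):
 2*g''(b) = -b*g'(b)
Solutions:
 g(b) = C1 + C2*erf(b/2)


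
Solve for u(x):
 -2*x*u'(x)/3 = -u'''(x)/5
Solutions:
 u(x) = C1 + Integral(C2*airyai(10^(1/3)*3^(2/3)*x/3) + C3*airybi(10^(1/3)*3^(2/3)*x/3), x)


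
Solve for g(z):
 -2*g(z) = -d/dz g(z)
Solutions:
 g(z) = C1*exp(2*z)


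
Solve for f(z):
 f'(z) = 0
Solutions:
 f(z) = C1


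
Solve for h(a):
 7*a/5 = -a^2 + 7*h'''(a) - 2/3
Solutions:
 h(a) = C1 + C2*a + C3*a^2 + a^5/420 + a^4/120 + a^3/63


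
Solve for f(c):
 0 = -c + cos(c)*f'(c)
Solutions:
 f(c) = C1 + Integral(c/cos(c), c)


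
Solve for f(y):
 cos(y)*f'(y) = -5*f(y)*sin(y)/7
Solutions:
 f(y) = C1*cos(y)^(5/7)


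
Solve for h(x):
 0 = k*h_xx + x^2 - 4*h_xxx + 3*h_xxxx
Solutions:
 h(x) = C1 + C2*x + C3*exp(x*(2 - sqrt(4 - 3*k))/3) + C4*exp(x*(sqrt(4 - 3*k) + 2)/3) - x^4/(12*k) - 4*x^3/(3*k^2) + x^2*(3 - 16/k)/k^2


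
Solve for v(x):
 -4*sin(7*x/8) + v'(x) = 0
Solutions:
 v(x) = C1 - 32*cos(7*x/8)/7


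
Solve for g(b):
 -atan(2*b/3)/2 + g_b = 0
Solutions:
 g(b) = C1 + b*atan(2*b/3)/2 - 3*log(4*b^2 + 9)/8


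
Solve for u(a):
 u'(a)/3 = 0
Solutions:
 u(a) = C1


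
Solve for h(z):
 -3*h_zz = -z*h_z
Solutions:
 h(z) = C1 + C2*erfi(sqrt(6)*z/6)


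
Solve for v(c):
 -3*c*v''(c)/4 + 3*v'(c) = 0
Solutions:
 v(c) = C1 + C2*c^5


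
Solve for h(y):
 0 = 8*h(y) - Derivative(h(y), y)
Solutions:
 h(y) = C1*exp(8*y)


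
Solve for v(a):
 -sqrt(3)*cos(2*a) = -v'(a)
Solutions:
 v(a) = C1 + sqrt(3)*sin(2*a)/2


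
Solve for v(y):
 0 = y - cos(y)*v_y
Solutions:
 v(y) = C1 + Integral(y/cos(y), y)


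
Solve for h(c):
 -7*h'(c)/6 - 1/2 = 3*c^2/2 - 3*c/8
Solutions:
 h(c) = C1 - 3*c^3/7 + 9*c^2/56 - 3*c/7


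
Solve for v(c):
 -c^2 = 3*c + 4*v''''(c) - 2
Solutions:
 v(c) = C1 + C2*c + C3*c^2 + C4*c^3 - c^6/1440 - c^5/160 + c^4/48


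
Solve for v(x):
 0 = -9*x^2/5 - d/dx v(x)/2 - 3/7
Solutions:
 v(x) = C1 - 6*x^3/5 - 6*x/7


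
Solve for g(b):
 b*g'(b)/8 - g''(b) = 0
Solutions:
 g(b) = C1 + C2*erfi(b/4)


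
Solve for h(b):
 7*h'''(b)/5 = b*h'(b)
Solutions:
 h(b) = C1 + Integral(C2*airyai(5^(1/3)*7^(2/3)*b/7) + C3*airybi(5^(1/3)*7^(2/3)*b/7), b)


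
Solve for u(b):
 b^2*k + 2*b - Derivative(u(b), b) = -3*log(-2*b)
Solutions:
 u(b) = C1 + b^3*k/3 + b^2 + 3*b*log(-b) + 3*b*(-1 + log(2))


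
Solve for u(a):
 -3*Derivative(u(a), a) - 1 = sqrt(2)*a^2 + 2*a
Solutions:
 u(a) = C1 - sqrt(2)*a^3/9 - a^2/3 - a/3


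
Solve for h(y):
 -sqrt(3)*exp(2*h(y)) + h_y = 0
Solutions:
 h(y) = log(-sqrt(-1/(C1 + sqrt(3)*y))) - log(2)/2
 h(y) = log(-1/(C1 + sqrt(3)*y))/2 - log(2)/2


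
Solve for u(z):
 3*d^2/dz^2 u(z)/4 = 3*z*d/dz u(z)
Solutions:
 u(z) = C1 + C2*erfi(sqrt(2)*z)


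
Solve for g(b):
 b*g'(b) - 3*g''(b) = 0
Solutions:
 g(b) = C1 + C2*erfi(sqrt(6)*b/6)


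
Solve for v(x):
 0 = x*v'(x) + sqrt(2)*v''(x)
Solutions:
 v(x) = C1 + C2*erf(2^(1/4)*x/2)


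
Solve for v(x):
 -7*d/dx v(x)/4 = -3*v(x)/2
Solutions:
 v(x) = C1*exp(6*x/7)


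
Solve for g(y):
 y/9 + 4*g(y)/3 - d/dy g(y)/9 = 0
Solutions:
 g(y) = C1*exp(12*y) - y/12 - 1/144


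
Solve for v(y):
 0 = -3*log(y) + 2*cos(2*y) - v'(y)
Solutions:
 v(y) = C1 - 3*y*log(y) + 3*y + sin(2*y)


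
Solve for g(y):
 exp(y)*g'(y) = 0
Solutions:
 g(y) = C1


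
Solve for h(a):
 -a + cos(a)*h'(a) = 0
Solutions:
 h(a) = C1 + Integral(a/cos(a), a)


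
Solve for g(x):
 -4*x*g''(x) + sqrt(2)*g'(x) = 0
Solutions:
 g(x) = C1 + C2*x^(sqrt(2)/4 + 1)


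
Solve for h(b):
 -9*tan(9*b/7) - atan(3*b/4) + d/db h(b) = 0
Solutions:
 h(b) = C1 + b*atan(3*b/4) - 2*log(9*b^2 + 16)/3 - 7*log(cos(9*b/7))


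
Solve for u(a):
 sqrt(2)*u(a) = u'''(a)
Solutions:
 u(a) = C3*exp(2^(1/6)*a) + (C1*sin(2^(1/6)*sqrt(3)*a/2) + C2*cos(2^(1/6)*sqrt(3)*a/2))*exp(-2^(1/6)*a/2)


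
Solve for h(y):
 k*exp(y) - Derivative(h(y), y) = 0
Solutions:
 h(y) = C1 + k*exp(y)


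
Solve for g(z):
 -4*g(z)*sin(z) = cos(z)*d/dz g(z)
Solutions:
 g(z) = C1*cos(z)^4


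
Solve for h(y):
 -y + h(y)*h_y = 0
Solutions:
 h(y) = -sqrt(C1 + y^2)
 h(y) = sqrt(C1 + y^2)


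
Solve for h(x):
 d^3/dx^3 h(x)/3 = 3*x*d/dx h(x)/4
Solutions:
 h(x) = C1 + Integral(C2*airyai(2^(1/3)*3^(2/3)*x/2) + C3*airybi(2^(1/3)*3^(2/3)*x/2), x)


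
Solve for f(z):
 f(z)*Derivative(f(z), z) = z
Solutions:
 f(z) = -sqrt(C1 + z^2)
 f(z) = sqrt(C1 + z^2)


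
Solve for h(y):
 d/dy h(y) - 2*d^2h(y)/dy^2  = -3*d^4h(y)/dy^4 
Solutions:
 h(y) = C1 + C4*exp(-y) + (C2*sin(sqrt(3)*y/6) + C3*cos(sqrt(3)*y/6))*exp(y/2)


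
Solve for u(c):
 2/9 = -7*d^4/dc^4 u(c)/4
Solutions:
 u(c) = C1 + C2*c + C3*c^2 + C4*c^3 - c^4/189


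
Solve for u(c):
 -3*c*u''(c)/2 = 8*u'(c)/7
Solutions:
 u(c) = C1 + C2*c^(5/21)


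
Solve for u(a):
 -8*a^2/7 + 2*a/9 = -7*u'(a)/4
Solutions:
 u(a) = C1 + 32*a^3/147 - 4*a^2/63


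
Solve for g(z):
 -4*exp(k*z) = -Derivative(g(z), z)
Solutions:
 g(z) = C1 + 4*exp(k*z)/k


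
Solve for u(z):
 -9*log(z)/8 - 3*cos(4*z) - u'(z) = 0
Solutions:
 u(z) = C1 - 9*z*log(z)/8 + 9*z/8 - 3*sin(4*z)/4


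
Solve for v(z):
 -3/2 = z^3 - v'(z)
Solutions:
 v(z) = C1 + z^4/4 + 3*z/2


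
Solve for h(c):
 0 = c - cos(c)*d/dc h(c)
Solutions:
 h(c) = C1 + Integral(c/cos(c), c)


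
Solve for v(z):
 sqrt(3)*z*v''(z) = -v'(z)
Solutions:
 v(z) = C1 + C2*z^(1 - sqrt(3)/3)


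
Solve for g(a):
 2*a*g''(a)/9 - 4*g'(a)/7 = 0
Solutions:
 g(a) = C1 + C2*a^(25/7)


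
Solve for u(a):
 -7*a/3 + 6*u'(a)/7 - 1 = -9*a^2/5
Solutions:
 u(a) = C1 - 7*a^3/10 + 49*a^2/36 + 7*a/6


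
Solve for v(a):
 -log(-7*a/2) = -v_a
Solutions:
 v(a) = C1 + a*log(-a) + a*(-1 - log(2) + log(7))


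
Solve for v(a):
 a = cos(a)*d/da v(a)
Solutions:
 v(a) = C1 + Integral(a/cos(a), a)


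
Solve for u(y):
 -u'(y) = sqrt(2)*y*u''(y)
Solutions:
 u(y) = C1 + C2*y^(1 - sqrt(2)/2)


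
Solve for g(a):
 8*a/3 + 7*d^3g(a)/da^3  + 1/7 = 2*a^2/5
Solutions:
 g(a) = C1 + C2*a + C3*a^2 + a^5/1050 - a^4/63 - a^3/294


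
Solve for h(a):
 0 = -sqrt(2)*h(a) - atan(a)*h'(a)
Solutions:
 h(a) = C1*exp(-sqrt(2)*Integral(1/atan(a), a))


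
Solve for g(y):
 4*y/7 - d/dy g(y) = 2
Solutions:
 g(y) = C1 + 2*y^2/7 - 2*y


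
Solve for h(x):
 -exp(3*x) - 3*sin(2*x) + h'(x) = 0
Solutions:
 h(x) = C1 + exp(3*x)/3 - 3*cos(2*x)/2


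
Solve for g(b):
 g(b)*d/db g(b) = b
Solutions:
 g(b) = -sqrt(C1 + b^2)
 g(b) = sqrt(C1 + b^2)


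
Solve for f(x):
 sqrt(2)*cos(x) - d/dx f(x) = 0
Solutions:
 f(x) = C1 + sqrt(2)*sin(x)


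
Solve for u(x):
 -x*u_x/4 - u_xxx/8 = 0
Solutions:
 u(x) = C1 + Integral(C2*airyai(-2^(1/3)*x) + C3*airybi(-2^(1/3)*x), x)


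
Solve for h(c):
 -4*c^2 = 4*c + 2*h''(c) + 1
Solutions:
 h(c) = C1 + C2*c - c^4/6 - c^3/3 - c^2/4


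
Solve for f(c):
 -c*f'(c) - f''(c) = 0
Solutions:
 f(c) = C1 + C2*erf(sqrt(2)*c/2)


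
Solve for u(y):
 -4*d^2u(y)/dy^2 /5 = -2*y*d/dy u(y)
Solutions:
 u(y) = C1 + C2*erfi(sqrt(5)*y/2)


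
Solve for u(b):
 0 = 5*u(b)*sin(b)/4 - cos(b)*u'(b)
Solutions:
 u(b) = C1/cos(b)^(5/4)


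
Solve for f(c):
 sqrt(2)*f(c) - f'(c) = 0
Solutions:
 f(c) = C1*exp(sqrt(2)*c)


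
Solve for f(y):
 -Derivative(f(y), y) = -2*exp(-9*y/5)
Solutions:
 f(y) = C1 - 10*exp(-9*y/5)/9


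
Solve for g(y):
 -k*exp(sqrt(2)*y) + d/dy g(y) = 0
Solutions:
 g(y) = C1 + sqrt(2)*k*exp(sqrt(2)*y)/2


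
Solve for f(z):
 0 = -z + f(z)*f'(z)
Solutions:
 f(z) = -sqrt(C1 + z^2)
 f(z) = sqrt(C1 + z^2)


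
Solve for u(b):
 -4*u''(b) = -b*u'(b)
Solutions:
 u(b) = C1 + C2*erfi(sqrt(2)*b/4)


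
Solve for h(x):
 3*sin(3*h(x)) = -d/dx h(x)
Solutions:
 h(x) = -acos((-C1 - exp(18*x))/(C1 - exp(18*x)))/3 + 2*pi/3
 h(x) = acos((-C1 - exp(18*x))/(C1 - exp(18*x)))/3


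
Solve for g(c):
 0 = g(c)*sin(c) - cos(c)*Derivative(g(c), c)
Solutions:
 g(c) = C1/cos(c)


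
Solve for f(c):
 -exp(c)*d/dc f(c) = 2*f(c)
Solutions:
 f(c) = C1*exp(2*exp(-c))


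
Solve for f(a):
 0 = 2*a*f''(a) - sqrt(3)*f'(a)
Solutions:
 f(a) = C1 + C2*a^(sqrt(3)/2 + 1)


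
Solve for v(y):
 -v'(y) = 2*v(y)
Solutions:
 v(y) = C1*exp(-2*y)


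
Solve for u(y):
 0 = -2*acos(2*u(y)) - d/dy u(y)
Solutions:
 Integral(1/acos(2*_y), (_y, u(y))) = C1 - 2*y


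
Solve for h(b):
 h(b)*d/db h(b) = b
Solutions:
 h(b) = -sqrt(C1 + b^2)
 h(b) = sqrt(C1 + b^2)


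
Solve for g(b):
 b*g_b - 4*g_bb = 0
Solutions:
 g(b) = C1 + C2*erfi(sqrt(2)*b/4)


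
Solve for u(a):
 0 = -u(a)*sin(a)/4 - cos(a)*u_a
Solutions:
 u(a) = C1*cos(a)^(1/4)


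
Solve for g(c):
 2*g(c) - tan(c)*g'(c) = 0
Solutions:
 g(c) = C1*sin(c)^2


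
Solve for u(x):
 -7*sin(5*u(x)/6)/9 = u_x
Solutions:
 7*x/9 + 3*log(cos(5*u(x)/6) - 1)/5 - 3*log(cos(5*u(x)/6) + 1)/5 = C1


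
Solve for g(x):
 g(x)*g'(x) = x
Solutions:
 g(x) = -sqrt(C1 + x^2)
 g(x) = sqrt(C1 + x^2)


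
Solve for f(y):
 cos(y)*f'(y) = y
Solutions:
 f(y) = C1 + Integral(y/cos(y), y)


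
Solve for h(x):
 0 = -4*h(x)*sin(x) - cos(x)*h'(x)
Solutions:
 h(x) = C1*cos(x)^4


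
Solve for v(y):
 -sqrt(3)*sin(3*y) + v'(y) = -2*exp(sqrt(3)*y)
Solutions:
 v(y) = C1 - 2*sqrt(3)*exp(sqrt(3)*y)/3 - sqrt(3)*cos(3*y)/3


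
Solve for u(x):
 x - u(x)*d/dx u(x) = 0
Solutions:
 u(x) = -sqrt(C1 + x^2)
 u(x) = sqrt(C1 + x^2)


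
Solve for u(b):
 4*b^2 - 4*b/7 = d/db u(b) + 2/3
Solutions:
 u(b) = C1 + 4*b^3/3 - 2*b^2/7 - 2*b/3


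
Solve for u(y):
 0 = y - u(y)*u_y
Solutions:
 u(y) = -sqrt(C1 + y^2)
 u(y) = sqrt(C1 + y^2)


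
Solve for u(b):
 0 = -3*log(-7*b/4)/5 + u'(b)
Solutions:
 u(b) = C1 + 3*b*log(-b)/5 + 3*b*(-2*log(2) - 1 + log(7))/5


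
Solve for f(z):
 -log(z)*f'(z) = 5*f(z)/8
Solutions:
 f(z) = C1*exp(-5*li(z)/8)


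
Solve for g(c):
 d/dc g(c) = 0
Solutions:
 g(c) = C1


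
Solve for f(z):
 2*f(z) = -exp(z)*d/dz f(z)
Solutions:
 f(z) = C1*exp(2*exp(-z))


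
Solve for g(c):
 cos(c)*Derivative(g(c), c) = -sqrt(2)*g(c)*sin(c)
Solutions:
 g(c) = C1*cos(c)^(sqrt(2))


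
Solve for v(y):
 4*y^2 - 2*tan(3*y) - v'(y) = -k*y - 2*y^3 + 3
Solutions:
 v(y) = C1 + k*y^2/2 + y^4/2 + 4*y^3/3 - 3*y + 2*log(cos(3*y))/3


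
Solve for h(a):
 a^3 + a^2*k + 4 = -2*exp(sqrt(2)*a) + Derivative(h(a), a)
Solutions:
 h(a) = C1 + a^4/4 + a^3*k/3 + 4*a + sqrt(2)*exp(sqrt(2)*a)


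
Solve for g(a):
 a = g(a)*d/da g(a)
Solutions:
 g(a) = -sqrt(C1 + a^2)
 g(a) = sqrt(C1 + a^2)


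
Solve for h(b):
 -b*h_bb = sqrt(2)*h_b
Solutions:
 h(b) = C1 + C2*b^(1 - sqrt(2))


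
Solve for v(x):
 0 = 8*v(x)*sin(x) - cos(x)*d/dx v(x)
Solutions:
 v(x) = C1/cos(x)^8


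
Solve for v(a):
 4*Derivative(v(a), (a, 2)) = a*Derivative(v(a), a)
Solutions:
 v(a) = C1 + C2*erfi(sqrt(2)*a/4)


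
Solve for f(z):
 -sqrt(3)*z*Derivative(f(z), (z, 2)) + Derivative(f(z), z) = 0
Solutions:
 f(z) = C1 + C2*z^(sqrt(3)/3 + 1)


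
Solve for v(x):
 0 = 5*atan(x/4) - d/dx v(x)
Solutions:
 v(x) = C1 + 5*x*atan(x/4) - 10*log(x^2 + 16)


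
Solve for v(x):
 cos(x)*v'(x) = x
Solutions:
 v(x) = C1 + Integral(x/cos(x), x)


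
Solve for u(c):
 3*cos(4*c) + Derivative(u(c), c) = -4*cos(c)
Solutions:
 u(c) = C1 - 4*sin(c) - 3*sin(4*c)/4


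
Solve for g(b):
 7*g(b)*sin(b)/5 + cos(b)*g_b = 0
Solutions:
 g(b) = C1*cos(b)^(7/5)


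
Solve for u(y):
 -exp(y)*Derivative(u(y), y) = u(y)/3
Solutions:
 u(y) = C1*exp(exp(-y)/3)


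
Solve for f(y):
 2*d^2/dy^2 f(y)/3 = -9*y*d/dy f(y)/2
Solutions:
 f(y) = C1 + C2*erf(3*sqrt(6)*y/4)


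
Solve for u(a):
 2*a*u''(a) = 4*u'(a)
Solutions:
 u(a) = C1 + C2*a^3


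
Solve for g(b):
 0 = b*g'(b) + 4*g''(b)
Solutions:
 g(b) = C1 + C2*erf(sqrt(2)*b/4)


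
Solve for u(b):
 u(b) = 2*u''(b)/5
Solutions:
 u(b) = C1*exp(-sqrt(10)*b/2) + C2*exp(sqrt(10)*b/2)


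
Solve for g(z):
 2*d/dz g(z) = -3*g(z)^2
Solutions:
 g(z) = 2/(C1 + 3*z)


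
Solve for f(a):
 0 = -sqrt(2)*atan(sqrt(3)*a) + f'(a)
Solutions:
 f(a) = C1 + sqrt(2)*(a*atan(sqrt(3)*a) - sqrt(3)*log(3*a^2 + 1)/6)


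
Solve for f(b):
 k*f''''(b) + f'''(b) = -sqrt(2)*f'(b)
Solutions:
 f(b) = C1 + C2*exp(-b*((sqrt(((27*sqrt(2) + 2/k^2)^2 - 4/k^4)/k^2)/2 + 27*sqrt(2)/(2*k) + k^(-3))^(1/3) + 1/k + 1/(k^2*(sqrt(((27*sqrt(2) + 2/k^2)^2 - 4/k^4)/k^2)/2 + 27*sqrt(2)/(2*k) + k^(-3))^(1/3)))/3) + C3*exp(b*((sqrt(((27*sqrt(2) + 2/k^2)^2 - 4/k^4)/k^2)/2 + 27*sqrt(2)/(2*k) + k^(-3))^(1/3) - sqrt(3)*I*(sqrt(((27*sqrt(2) + 2/k^2)^2 - 4/k^4)/k^2)/2 + 27*sqrt(2)/(2*k) + k^(-3))^(1/3) - 2/k - 4/(k^2*(-1 + sqrt(3)*I)*(sqrt(((27*sqrt(2) + 2/k^2)^2 - 4/k^4)/k^2)/2 + 27*sqrt(2)/(2*k) + k^(-3))^(1/3)))/6) + C4*exp(b*((sqrt(((27*sqrt(2) + 2/k^2)^2 - 4/k^4)/k^2)/2 + 27*sqrt(2)/(2*k) + k^(-3))^(1/3) + sqrt(3)*I*(sqrt(((27*sqrt(2) + 2/k^2)^2 - 4/k^4)/k^2)/2 + 27*sqrt(2)/(2*k) + k^(-3))^(1/3) - 2/k + 4/(k^2*(1 + sqrt(3)*I)*(sqrt(((27*sqrt(2) + 2/k^2)^2 - 4/k^4)/k^2)/2 + 27*sqrt(2)/(2*k) + k^(-3))^(1/3)))/6)


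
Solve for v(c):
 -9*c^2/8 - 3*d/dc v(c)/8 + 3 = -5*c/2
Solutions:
 v(c) = C1 - c^3 + 10*c^2/3 + 8*c


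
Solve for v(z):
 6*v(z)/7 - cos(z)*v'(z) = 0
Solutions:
 v(z) = C1*(sin(z) + 1)^(3/7)/(sin(z) - 1)^(3/7)


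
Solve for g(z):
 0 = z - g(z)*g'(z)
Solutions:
 g(z) = -sqrt(C1 + z^2)
 g(z) = sqrt(C1 + z^2)


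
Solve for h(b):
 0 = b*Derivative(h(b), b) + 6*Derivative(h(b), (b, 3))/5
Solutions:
 h(b) = C1 + Integral(C2*airyai(-5^(1/3)*6^(2/3)*b/6) + C3*airybi(-5^(1/3)*6^(2/3)*b/6), b)


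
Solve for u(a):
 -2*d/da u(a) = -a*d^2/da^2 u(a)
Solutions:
 u(a) = C1 + C2*a^3


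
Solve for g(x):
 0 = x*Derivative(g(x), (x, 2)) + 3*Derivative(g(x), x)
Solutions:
 g(x) = C1 + C2/x^2


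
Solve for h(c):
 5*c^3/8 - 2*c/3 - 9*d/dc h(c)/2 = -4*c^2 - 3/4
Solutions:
 h(c) = C1 + 5*c^4/144 + 8*c^3/27 - 2*c^2/27 + c/6


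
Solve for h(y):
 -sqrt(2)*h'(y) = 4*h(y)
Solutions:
 h(y) = C1*exp(-2*sqrt(2)*y)


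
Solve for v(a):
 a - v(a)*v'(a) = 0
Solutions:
 v(a) = -sqrt(C1 + a^2)
 v(a) = sqrt(C1 + a^2)


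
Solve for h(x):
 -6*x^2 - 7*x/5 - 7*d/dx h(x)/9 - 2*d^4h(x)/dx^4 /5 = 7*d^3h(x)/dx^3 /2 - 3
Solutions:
 h(x) = C1 + C2*exp(x*(-70 + 35*35^(2/3)/(4*sqrt(7494) + 1273)^(1/3) + 35^(1/3)*(4*sqrt(7494) + 1273)^(1/3))/24)*sin(sqrt(3)*35^(1/3)*x*(-(4*sqrt(7494) + 1273)^(1/3) + 35*35^(1/3)/(4*sqrt(7494) + 1273)^(1/3))/24) + C3*exp(x*(-70 + 35*35^(2/3)/(4*sqrt(7494) + 1273)^(1/3) + 35^(1/3)*(4*sqrt(7494) + 1273)^(1/3))/24)*cos(sqrt(3)*35^(1/3)*x*(-(4*sqrt(7494) + 1273)^(1/3) + 35*35^(1/3)/(4*sqrt(7494) + 1273)^(1/3))/24) + C4*exp(-x*(35*35^(2/3)/(4*sqrt(7494) + 1273)^(1/3) + 35 + 35^(1/3)*(4*sqrt(7494) + 1273)^(1/3))/12) - 18*x^3/7 - 9*x^2/10 + 513*x/7


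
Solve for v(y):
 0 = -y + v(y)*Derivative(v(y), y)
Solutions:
 v(y) = -sqrt(C1 + y^2)
 v(y) = sqrt(C1 + y^2)


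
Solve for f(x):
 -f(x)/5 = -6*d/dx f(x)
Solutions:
 f(x) = C1*exp(x/30)


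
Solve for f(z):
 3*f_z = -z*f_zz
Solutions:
 f(z) = C1 + C2/z^2


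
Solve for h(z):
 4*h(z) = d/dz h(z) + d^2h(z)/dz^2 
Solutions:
 h(z) = C1*exp(z*(-1 + sqrt(17))/2) + C2*exp(-z*(1 + sqrt(17))/2)


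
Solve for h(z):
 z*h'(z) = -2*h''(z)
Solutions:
 h(z) = C1 + C2*erf(z/2)


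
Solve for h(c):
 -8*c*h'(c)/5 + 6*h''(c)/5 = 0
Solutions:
 h(c) = C1 + C2*erfi(sqrt(6)*c/3)


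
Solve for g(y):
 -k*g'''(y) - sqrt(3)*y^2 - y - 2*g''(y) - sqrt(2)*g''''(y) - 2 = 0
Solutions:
 g(y) = C1 + C2*y + C3*exp(sqrt(2)*y*(-k + sqrt(k^2 - 8*sqrt(2)))/4) + C4*exp(-sqrt(2)*y*(k + sqrt(k^2 - 8*sqrt(2)))/4) - sqrt(3)*y^4/24 + y^3*(sqrt(3)*k - 1)/12 + y^2*(-sqrt(3)*k^2 + k - 4 + 2*sqrt(6))/8


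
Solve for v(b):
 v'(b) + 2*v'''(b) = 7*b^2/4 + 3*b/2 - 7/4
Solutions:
 v(b) = C1 + C2*sin(sqrt(2)*b/2) + C3*cos(sqrt(2)*b/2) + 7*b^3/12 + 3*b^2/4 - 35*b/4


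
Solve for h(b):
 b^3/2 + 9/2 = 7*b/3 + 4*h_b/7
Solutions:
 h(b) = C1 + 7*b^4/32 - 49*b^2/24 + 63*b/8


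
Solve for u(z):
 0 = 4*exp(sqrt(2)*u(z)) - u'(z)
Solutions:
 u(z) = sqrt(2)*(2*log(-1/(C1 + 4*z)) - log(2))/4


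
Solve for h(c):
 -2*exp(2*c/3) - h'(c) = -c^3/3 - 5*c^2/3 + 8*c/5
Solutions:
 h(c) = C1 + c^4/12 + 5*c^3/9 - 4*c^2/5 - 3*exp(2*c/3)


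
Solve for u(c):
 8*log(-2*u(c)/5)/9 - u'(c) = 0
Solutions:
 -9*Integral(1/(log(-_y) - log(5) + log(2)), (_y, u(c)))/8 = C1 - c


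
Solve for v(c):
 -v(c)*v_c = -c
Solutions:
 v(c) = -sqrt(C1 + c^2)
 v(c) = sqrt(C1 + c^2)


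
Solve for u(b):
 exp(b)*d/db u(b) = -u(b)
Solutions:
 u(b) = C1*exp(exp(-b))


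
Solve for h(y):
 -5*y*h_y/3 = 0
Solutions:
 h(y) = C1


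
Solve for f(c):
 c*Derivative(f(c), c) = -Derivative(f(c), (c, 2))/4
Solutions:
 f(c) = C1 + C2*erf(sqrt(2)*c)


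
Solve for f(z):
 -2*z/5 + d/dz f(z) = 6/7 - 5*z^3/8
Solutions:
 f(z) = C1 - 5*z^4/32 + z^2/5 + 6*z/7


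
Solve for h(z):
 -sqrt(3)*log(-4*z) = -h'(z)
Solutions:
 h(z) = C1 + sqrt(3)*z*log(-z) + sqrt(3)*z*(-1 + 2*log(2))


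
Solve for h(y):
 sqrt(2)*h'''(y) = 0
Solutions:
 h(y) = C1 + C2*y + C3*y^2


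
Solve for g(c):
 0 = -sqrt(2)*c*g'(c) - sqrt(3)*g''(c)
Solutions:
 g(c) = C1 + C2*erf(6^(3/4)*c/6)


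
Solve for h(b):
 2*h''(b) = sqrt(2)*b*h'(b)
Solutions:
 h(b) = C1 + C2*erfi(2^(1/4)*b/2)


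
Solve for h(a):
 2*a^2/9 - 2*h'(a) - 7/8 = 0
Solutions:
 h(a) = C1 + a^3/27 - 7*a/16


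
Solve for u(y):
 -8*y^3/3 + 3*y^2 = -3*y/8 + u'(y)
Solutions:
 u(y) = C1 - 2*y^4/3 + y^3 + 3*y^2/16


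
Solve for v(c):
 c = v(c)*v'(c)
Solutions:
 v(c) = -sqrt(C1 + c^2)
 v(c) = sqrt(C1 + c^2)


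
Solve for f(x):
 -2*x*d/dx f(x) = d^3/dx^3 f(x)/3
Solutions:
 f(x) = C1 + Integral(C2*airyai(-6^(1/3)*x) + C3*airybi(-6^(1/3)*x), x)


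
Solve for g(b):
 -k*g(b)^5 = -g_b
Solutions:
 g(b) = -(-1/(C1 + 4*b*k))^(1/4)
 g(b) = (-1/(C1 + 4*b*k))^(1/4)
 g(b) = -I*(-1/(C1 + 4*b*k))^(1/4)
 g(b) = I*(-1/(C1 + 4*b*k))^(1/4)


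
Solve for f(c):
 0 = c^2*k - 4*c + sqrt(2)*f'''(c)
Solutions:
 f(c) = C1 + C2*c + C3*c^2 - sqrt(2)*c^5*k/120 + sqrt(2)*c^4/12


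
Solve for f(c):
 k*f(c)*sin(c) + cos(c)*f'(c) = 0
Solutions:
 f(c) = C1*exp(k*log(cos(c)))


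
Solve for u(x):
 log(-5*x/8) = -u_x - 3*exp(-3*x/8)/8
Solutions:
 u(x) = C1 - x*log(-x) + x*(-log(5) + 1 + 3*log(2)) + exp(-3*x/8)


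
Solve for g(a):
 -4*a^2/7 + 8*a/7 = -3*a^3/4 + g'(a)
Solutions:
 g(a) = C1 + 3*a^4/16 - 4*a^3/21 + 4*a^2/7


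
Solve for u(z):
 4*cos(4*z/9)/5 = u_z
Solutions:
 u(z) = C1 + 9*sin(4*z/9)/5


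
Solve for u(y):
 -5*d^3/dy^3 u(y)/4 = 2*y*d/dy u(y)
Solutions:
 u(y) = C1 + Integral(C2*airyai(-2*5^(2/3)*y/5) + C3*airybi(-2*5^(2/3)*y/5), y)


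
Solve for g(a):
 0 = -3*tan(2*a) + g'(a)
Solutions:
 g(a) = C1 - 3*log(cos(2*a))/2


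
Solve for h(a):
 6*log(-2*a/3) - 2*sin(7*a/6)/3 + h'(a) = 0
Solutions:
 h(a) = C1 - 6*a*log(-a) - 6*a*log(2) + 6*a + 6*a*log(3) - 4*cos(7*a/6)/7


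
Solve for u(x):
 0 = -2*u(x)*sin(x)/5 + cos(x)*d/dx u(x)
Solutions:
 u(x) = C1/cos(x)^(2/5)


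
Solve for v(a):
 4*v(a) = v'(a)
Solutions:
 v(a) = C1*exp(4*a)


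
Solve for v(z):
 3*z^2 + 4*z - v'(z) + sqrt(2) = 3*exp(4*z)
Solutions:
 v(z) = C1 + z^3 + 2*z^2 + sqrt(2)*z - 3*exp(4*z)/4


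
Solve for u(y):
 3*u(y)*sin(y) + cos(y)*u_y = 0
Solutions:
 u(y) = C1*cos(y)^3


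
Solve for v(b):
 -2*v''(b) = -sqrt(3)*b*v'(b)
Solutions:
 v(b) = C1 + C2*erfi(3^(1/4)*b/2)


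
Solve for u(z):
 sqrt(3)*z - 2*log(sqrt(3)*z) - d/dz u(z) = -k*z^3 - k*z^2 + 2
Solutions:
 u(z) = C1 + k*z^4/4 + k*z^3/3 + sqrt(3)*z^2/2 - 2*z*log(z) - z*log(3)


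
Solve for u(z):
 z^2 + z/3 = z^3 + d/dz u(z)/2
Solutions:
 u(z) = C1 - z^4/2 + 2*z^3/3 + z^2/3


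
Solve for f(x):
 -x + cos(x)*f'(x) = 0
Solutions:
 f(x) = C1 + Integral(x/cos(x), x)


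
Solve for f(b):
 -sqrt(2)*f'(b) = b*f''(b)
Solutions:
 f(b) = C1 + C2*b^(1 - sqrt(2))


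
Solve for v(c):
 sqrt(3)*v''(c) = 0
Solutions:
 v(c) = C1 + C2*c


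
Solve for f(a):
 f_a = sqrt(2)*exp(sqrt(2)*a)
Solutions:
 f(a) = C1 + exp(sqrt(2)*a)


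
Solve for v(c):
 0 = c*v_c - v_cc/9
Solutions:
 v(c) = C1 + C2*erfi(3*sqrt(2)*c/2)


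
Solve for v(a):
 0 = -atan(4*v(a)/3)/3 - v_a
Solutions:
 Integral(1/atan(4*_y/3), (_y, v(a))) = C1 - a/3


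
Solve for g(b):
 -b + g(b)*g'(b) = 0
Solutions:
 g(b) = -sqrt(C1 + b^2)
 g(b) = sqrt(C1 + b^2)


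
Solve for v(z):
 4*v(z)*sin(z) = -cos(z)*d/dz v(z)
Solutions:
 v(z) = C1*cos(z)^4


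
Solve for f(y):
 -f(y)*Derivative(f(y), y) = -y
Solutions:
 f(y) = -sqrt(C1 + y^2)
 f(y) = sqrt(C1 + y^2)


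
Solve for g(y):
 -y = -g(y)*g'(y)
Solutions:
 g(y) = -sqrt(C1 + y^2)
 g(y) = sqrt(C1 + y^2)


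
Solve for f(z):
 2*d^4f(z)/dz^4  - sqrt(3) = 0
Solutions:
 f(z) = C1 + C2*z + C3*z^2 + C4*z^3 + sqrt(3)*z^4/48


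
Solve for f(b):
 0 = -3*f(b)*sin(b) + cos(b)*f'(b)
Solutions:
 f(b) = C1/cos(b)^3


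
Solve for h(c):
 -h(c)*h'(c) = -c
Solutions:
 h(c) = -sqrt(C1 + c^2)
 h(c) = sqrt(C1 + c^2)


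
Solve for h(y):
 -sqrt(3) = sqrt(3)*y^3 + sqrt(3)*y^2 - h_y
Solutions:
 h(y) = C1 + sqrt(3)*y^4/4 + sqrt(3)*y^3/3 + sqrt(3)*y


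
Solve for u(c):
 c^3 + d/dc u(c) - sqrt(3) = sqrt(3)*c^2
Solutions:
 u(c) = C1 - c^4/4 + sqrt(3)*c^3/3 + sqrt(3)*c


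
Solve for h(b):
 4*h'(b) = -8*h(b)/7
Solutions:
 h(b) = C1*exp(-2*b/7)


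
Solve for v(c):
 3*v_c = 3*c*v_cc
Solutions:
 v(c) = C1 + C2*c^2


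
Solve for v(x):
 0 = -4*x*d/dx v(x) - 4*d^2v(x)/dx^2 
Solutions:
 v(x) = C1 + C2*erf(sqrt(2)*x/2)


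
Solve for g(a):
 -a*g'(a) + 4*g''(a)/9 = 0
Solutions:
 g(a) = C1 + C2*erfi(3*sqrt(2)*a/4)


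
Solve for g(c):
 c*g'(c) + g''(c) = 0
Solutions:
 g(c) = C1 + C2*erf(sqrt(2)*c/2)


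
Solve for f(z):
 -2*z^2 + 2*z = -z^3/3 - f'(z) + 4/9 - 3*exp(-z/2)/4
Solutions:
 f(z) = C1 - z^4/12 + 2*z^3/3 - z^2 + 4*z/9 + 3*exp(-z/2)/2


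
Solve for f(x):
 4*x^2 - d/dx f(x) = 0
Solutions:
 f(x) = C1 + 4*x^3/3


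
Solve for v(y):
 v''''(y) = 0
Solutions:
 v(y) = C1 + C2*y + C3*y^2 + C4*y^3


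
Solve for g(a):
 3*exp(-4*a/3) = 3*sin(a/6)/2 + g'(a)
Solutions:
 g(a) = C1 + 9*cos(a/6) - 9*exp(-4*a/3)/4


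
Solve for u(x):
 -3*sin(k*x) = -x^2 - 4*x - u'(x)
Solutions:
 u(x) = C1 - x^3/3 - 2*x^2 - 3*cos(k*x)/k


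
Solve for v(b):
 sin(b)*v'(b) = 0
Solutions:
 v(b) = C1


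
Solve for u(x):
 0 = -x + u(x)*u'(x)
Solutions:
 u(x) = -sqrt(C1 + x^2)
 u(x) = sqrt(C1 + x^2)


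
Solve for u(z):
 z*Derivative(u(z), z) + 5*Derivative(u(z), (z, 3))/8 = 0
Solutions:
 u(z) = C1 + Integral(C2*airyai(-2*5^(2/3)*z/5) + C3*airybi(-2*5^(2/3)*z/5), z)


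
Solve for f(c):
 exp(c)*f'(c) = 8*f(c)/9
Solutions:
 f(c) = C1*exp(-8*exp(-c)/9)


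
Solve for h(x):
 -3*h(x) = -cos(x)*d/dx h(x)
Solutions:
 h(x) = C1*(sin(x) + 1)^(3/2)/(sin(x) - 1)^(3/2)


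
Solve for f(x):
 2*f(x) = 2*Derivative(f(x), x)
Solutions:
 f(x) = C1*exp(x)


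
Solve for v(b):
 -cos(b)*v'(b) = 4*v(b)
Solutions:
 v(b) = C1*(sin(b)^2 - 2*sin(b) + 1)/(sin(b)^2 + 2*sin(b) + 1)


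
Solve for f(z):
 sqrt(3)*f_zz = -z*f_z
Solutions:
 f(z) = C1 + C2*erf(sqrt(2)*3^(3/4)*z/6)


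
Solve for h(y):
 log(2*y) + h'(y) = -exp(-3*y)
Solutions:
 h(y) = C1 - y*log(y) + y*(1 - log(2)) + exp(-3*y)/3


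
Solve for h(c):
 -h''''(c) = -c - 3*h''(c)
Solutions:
 h(c) = C1 + C2*c + C3*exp(-sqrt(3)*c) + C4*exp(sqrt(3)*c) - c^3/18


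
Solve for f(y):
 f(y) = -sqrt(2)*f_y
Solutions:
 f(y) = C1*exp(-sqrt(2)*y/2)


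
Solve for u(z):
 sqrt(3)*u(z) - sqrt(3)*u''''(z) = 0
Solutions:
 u(z) = C1*exp(-z) + C2*exp(z) + C3*sin(z) + C4*cos(z)


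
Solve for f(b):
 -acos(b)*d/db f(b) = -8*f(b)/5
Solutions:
 f(b) = C1*exp(8*Integral(1/acos(b), b)/5)


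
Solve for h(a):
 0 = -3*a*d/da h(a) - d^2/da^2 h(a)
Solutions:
 h(a) = C1 + C2*erf(sqrt(6)*a/2)


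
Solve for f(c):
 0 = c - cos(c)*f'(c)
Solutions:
 f(c) = C1 + Integral(c/cos(c), c)


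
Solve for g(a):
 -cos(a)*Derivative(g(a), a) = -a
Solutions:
 g(a) = C1 + Integral(a/cos(a), a)


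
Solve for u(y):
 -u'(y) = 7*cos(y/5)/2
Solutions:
 u(y) = C1 - 35*sin(y/5)/2


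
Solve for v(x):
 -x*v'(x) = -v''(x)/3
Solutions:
 v(x) = C1 + C2*erfi(sqrt(6)*x/2)


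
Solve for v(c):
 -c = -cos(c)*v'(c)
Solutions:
 v(c) = C1 + Integral(c/cos(c), c)


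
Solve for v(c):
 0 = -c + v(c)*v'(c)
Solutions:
 v(c) = -sqrt(C1 + c^2)
 v(c) = sqrt(C1 + c^2)


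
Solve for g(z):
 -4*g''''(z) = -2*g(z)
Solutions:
 g(z) = C1*exp(-2^(3/4)*z/2) + C2*exp(2^(3/4)*z/2) + C3*sin(2^(3/4)*z/2) + C4*cos(2^(3/4)*z/2)


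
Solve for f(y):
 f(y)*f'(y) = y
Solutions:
 f(y) = -sqrt(C1 + y^2)
 f(y) = sqrt(C1 + y^2)


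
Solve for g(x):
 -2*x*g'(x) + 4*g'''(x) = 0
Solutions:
 g(x) = C1 + Integral(C2*airyai(2^(2/3)*x/2) + C3*airybi(2^(2/3)*x/2), x)


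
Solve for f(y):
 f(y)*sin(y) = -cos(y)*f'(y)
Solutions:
 f(y) = C1*cos(y)


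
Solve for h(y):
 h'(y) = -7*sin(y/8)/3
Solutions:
 h(y) = C1 + 56*cos(y/8)/3


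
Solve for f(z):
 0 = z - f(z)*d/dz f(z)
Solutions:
 f(z) = -sqrt(C1 + z^2)
 f(z) = sqrt(C1 + z^2)


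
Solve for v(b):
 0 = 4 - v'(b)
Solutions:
 v(b) = C1 + 4*b


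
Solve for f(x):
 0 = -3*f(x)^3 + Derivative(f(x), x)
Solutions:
 f(x) = -sqrt(2)*sqrt(-1/(C1 + 3*x))/2
 f(x) = sqrt(2)*sqrt(-1/(C1 + 3*x))/2


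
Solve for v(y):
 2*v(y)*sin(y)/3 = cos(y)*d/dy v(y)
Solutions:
 v(y) = C1/cos(y)^(2/3)


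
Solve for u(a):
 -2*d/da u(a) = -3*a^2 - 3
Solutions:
 u(a) = C1 + a^3/2 + 3*a/2


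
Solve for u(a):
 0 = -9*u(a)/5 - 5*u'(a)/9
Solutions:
 u(a) = C1*exp(-81*a/25)


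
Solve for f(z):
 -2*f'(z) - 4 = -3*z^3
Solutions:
 f(z) = C1 + 3*z^4/8 - 2*z


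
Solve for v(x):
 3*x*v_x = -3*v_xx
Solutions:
 v(x) = C1 + C2*erf(sqrt(2)*x/2)


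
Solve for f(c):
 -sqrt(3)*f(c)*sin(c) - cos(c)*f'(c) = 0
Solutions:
 f(c) = C1*cos(c)^(sqrt(3))


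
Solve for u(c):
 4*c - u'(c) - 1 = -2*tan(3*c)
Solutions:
 u(c) = C1 + 2*c^2 - c - 2*log(cos(3*c))/3


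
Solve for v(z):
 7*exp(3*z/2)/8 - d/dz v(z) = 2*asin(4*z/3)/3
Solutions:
 v(z) = C1 - 2*z*asin(4*z/3)/3 - sqrt(9 - 16*z^2)/6 + 7*exp(3*z/2)/12


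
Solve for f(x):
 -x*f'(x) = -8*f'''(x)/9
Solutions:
 f(x) = C1 + Integral(C2*airyai(3^(2/3)*x/2) + C3*airybi(3^(2/3)*x/2), x)


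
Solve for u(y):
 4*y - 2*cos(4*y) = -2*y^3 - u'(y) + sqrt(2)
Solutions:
 u(y) = C1 - y^4/2 - 2*y^2 + sqrt(2)*y + sin(4*y)/2


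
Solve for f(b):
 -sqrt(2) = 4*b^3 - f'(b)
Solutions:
 f(b) = C1 + b^4 + sqrt(2)*b


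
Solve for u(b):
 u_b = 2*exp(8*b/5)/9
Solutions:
 u(b) = C1 + 5*exp(8*b/5)/36


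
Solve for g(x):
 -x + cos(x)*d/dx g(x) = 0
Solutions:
 g(x) = C1 + Integral(x/cos(x), x)


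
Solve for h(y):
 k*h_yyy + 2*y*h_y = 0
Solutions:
 h(y) = C1 + Integral(C2*airyai(2^(1/3)*y*(-1/k)^(1/3)) + C3*airybi(2^(1/3)*y*(-1/k)^(1/3)), y)


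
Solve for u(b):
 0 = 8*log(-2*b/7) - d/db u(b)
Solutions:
 u(b) = C1 + 8*b*log(-b) + 8*b*(-log(7) - 1 + log(2))


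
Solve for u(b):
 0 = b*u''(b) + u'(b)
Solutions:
 u(b) = C1 + C2*log(b)


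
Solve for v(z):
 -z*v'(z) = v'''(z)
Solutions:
 v(z) = C1 + Integral(C2*airyai(-z) + C3*airybi(-z), z)


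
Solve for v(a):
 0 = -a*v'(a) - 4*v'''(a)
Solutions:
 v(a) = C1 + Integral(C2*airyai(-2^(1/3)*a/2) + C3*airybi(-2^(1/3)*a/2), a)


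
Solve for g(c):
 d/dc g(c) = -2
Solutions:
 g(c) = C1 - 2*c


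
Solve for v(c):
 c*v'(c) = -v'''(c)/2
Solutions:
 v(c) = C1 + Integral(C2*airyai(-2^(1/3)*c) + C3*airybi(-2^(1/3)*c), c)


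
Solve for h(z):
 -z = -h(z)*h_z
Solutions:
 h(z) = -sqrt(C1 + z^2)
 h(z) = sqrt(C1 + z^2)


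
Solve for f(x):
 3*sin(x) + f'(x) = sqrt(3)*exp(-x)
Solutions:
 f(x) = C1 + 3*cos(x) - sqrt(3)*exp(-x)


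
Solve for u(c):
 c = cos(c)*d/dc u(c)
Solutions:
 u(c) = C1 + Integral(c/cos(c), c)


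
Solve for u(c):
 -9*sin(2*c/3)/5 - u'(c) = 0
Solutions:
 u(c) = C1 + 27*cos(2*c/3)/10


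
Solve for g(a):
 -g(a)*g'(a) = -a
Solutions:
 g(a) = -sqrt(C1 + a^2)
 g(a) = sqrt(C1 + a^2)


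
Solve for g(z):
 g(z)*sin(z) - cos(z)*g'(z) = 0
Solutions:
 g(z) = C1/cos(z)


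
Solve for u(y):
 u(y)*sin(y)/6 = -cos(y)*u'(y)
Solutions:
 u(y) = C1*cos(y)^(1/6)


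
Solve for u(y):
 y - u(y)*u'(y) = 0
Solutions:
 u(y) = -sqrt(C1 + y^2)
 u(y) = sqrt(C1 + y^2)


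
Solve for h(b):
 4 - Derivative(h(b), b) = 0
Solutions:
 h(b) = C1 + 4*b


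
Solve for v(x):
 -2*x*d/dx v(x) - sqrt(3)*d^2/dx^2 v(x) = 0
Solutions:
 v(x) = C1 + C2*erf(3^(3/4)*x/3)


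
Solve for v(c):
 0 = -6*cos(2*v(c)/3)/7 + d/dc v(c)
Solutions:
 -6*c/7 - 3*log(sin(2*v(c)/3) - 1)/4 + 3*log(sin(2*v(c)/3) + 1)/4 = C1


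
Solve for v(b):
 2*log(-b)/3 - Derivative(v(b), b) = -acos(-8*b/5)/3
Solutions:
 v(b) = C1 + 2*b*log(-b)/3 + b*acos(-8*b/5)/3 - 2*b/3 + sqrt(25 - 64*b^2)/24


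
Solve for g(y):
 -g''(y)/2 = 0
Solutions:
 g(y) = C1 + C2*y


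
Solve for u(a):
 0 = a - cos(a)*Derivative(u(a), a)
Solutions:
 u(a) = C1 + Integral(a/cos(a), a)


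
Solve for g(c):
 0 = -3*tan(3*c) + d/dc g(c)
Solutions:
 g(c) = C1 - log(cos(3*c))


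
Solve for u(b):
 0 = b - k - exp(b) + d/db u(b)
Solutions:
 u(b) = C1 - b^2/2 + b*k + exp(b)


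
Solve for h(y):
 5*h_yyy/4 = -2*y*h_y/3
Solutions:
 h(y) = C1 + Integral(C2*airyai(-2*15^(2/3)*y/15) + C3*airybi(-2*15^(2/3)*y/15), y)


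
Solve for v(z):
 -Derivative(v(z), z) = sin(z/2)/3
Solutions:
 v(z) = C1 + 2*cos(z/2)/3


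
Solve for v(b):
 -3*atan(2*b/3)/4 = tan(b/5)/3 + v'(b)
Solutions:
 v(b) = C1 - 3*b*atan(2*b/3)/4 + 9*log(4*b^2 + 9)/16 + 5*log(cos(b/5))/3


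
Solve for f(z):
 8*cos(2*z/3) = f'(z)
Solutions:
 f(z) = C1 + 12*sin(2*z/3)


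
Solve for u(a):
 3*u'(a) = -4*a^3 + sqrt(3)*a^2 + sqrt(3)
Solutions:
 u(a) = C1 - a^4/3 + sqrt(3)*a^3/9 + sqrt(3)*a/3


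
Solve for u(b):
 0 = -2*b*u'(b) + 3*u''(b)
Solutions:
 u(b) = C1 + C2*erfi(sqrt(3)*b/3)


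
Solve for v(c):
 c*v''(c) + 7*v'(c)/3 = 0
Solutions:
 v(c) = C1 + C2/c^(4/3)


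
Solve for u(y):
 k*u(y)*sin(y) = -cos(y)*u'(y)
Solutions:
 u(y) = C1*exp(k*log(cos(y)))


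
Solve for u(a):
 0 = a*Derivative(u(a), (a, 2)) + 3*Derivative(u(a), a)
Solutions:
 u(a) = C1 + C2/a^2


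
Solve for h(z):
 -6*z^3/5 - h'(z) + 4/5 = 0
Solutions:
 h(z) = C1 - 3*z^4/10 + 4*z/5


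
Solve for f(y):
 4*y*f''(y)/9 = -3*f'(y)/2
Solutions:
 f(y) = C1 + C2/y^(19/8)


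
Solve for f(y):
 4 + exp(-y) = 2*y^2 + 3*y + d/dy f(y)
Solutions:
 f(y) = C1 - 2*y^3/3 - 3*y^2/2 + 4*y - exp(-y)


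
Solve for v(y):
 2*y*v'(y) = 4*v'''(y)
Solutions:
 v(y) = C1 + Integral(C2*airyai(2^(2/3)*y/2) + C3*airybi(2^(2/3)*y/2), y)


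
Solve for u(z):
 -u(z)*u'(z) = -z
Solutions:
 u(z) = -sqrt(C1 + z^2)
 u(z) = sqrt(C1 + z^2)


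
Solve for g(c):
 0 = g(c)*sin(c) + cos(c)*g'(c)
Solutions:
 g(c) = C1*cos(c)


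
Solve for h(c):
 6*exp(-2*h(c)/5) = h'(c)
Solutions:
 h(c) = 5*log(-sqrt(C1 + 6*c)) - 5*log(5) + 5*log(10)/2
 h(c) = 5*log(C1 + 6*c)/2 - 5*log(5) + 5*log(10)/2


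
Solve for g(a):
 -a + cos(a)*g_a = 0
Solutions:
 g(a) = C1 + Integral(a/cos(a), a)


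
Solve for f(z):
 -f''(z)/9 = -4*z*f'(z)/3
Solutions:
 f(z) = C1 + C2*erfi(sqrt(6)*z)


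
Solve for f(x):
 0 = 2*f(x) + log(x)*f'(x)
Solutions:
 f(x) = C1*exp(-2*li(x))


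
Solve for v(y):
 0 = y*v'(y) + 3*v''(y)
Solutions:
 v(y) = C1 + C2*erf(sqrt(6)*y/6)


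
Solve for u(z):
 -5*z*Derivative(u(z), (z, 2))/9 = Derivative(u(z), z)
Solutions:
 u(z) = C1 + C2/z^(4/5)


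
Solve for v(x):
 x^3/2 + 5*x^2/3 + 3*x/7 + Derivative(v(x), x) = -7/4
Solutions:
 v(x) = C1 - x^4/8 - 5*x^3/9 - 3*x^2/14 - 7*x/4


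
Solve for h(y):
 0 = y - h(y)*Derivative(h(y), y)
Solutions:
 h(y) = -sqrt(C1 + y^2)
 h(y) = sqrt(C1 + y^2)


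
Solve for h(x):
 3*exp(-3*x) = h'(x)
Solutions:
 h(x) = C1 - exp(-3*x)


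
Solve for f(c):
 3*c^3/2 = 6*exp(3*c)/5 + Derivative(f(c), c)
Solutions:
 f(c) = C1 + 3*c^4/8 - 2*exp(3*c)/5


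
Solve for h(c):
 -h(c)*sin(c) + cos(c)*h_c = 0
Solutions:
 h(c) = C1/cos(c)


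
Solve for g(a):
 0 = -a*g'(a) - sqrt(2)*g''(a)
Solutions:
 g(a) = C1 + C2*erf(2^(1/4)*a/2)


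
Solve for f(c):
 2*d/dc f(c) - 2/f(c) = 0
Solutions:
 f(c) = -sqrt(C1 + 2*c)
 f(c) = sqrt(C1 + 2*c)


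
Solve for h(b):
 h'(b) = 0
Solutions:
 h(b) = C1


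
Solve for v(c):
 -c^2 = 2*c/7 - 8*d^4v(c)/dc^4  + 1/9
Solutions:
 v(c) = C1 + C2*c + C3*c^2 + C4*c^3 + c^6/2880 + c^5/3360 + c^4/1728


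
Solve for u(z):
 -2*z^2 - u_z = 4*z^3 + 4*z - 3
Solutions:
 u(z) = C1 - z^4 - 2*z^3/3 - 2*z^2 + 3*z


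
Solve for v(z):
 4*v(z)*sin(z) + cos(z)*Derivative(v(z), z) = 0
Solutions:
 v(z) = C1*cos(z)^4


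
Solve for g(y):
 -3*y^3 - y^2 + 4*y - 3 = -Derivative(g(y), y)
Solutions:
 g(y) = C1 + 3*y^4/4 + y^3/3 - 2*y^2 + 3*y


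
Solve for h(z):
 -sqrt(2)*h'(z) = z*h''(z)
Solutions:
 h(z) = C1 + C2*z^(1 - sqrt(2))


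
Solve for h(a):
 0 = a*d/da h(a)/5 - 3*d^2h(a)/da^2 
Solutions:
 h(a) = C1 + C2*erfi(sqrt(30)*a/30)


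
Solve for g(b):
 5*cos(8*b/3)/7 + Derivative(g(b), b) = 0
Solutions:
 g(b) = C1 - 15*sin(8*b/3)/56


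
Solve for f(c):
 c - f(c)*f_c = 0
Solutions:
 f(c) = -sqrt(C1 + c^2)
 f(c) = sqrt(C1 + c^2)


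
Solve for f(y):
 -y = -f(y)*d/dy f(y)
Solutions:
 f(y) = -sqrt(C1 + y^2)
 f(y) = sqrt(C1 + y^2)


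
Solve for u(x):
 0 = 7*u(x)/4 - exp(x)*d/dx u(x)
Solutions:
 u(x) = C1*exp(-7*exp(-x)/4)


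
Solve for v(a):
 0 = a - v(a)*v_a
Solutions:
 v(a) = -sqrt(C1 + a^2)
 v(a) = sqrt(C1 + a^2)


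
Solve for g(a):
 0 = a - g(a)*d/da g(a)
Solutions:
 g(a) = -sqrt(C1 + a^2)
 g(a) = sqrt(C1 + a^2)


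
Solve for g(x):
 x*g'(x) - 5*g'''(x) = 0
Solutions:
 g(x) = C1 + Integral(C2*airyai(5^(2/3)*x/5) + C3*airybi(5^(2/3)*x/5), x)


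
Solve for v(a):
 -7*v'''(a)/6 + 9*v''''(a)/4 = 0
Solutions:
 v(a) = C1 + C2*a + C3*a^2 + C4*exp(14*a/27)


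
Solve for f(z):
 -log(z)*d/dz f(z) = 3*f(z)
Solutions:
 f(z) = C1*exp(-3*li(z))


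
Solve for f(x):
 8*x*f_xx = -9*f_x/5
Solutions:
 f(x) = C1 + C2*x^(31/40)


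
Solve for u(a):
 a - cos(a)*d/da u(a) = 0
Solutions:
 u(a) = C1 + Integral(a/cos(a), a)


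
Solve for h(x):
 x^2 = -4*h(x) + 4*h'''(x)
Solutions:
 h(x) = C3*exp(x) - x^2/4 + (C1*sin(sqrt(3)*x/2) + C2*cos(sqrt(3)*x/2))*exp(-x/2)


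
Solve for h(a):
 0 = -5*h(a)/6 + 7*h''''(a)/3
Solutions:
 h(a) = C1*exp(-14^(3/4)*5^(1/4)*a/14) + C2*exp(14^(3/4)*5^(1/4)*a/14) + C3*sin(14^(3/4)*5^(1/4)*a/14) + C4*cos(14^(3/4)*5^(1/4)*a/14)


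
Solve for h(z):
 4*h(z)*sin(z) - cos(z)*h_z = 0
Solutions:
 h(z) = C1/cos(z)^4


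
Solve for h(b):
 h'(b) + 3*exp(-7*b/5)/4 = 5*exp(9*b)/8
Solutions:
 h(b) = C1 + 5*exp(9*b)/72 + 15*exp(-7*b/5)/28


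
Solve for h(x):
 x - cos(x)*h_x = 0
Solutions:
 h(x) = C1 + Integral(x/cos(x), x)


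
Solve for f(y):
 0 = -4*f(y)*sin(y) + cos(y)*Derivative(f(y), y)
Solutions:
 f(y) = C1/cos(y)^4


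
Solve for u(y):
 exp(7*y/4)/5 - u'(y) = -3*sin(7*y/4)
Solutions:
 u(y) = C1 + 4*exp(7*y/4)/35 - 12*cos(7*y/4)/7
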